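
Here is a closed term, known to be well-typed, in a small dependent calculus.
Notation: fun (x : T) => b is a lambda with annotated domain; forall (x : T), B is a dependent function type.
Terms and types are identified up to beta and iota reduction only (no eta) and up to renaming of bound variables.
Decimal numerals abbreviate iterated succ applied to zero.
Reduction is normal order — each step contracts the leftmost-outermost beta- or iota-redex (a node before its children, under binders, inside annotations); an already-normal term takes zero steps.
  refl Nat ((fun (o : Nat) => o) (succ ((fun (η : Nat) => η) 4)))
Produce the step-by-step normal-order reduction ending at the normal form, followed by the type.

reduction (normal order):
  refl Nat ((fun (o : Nat) => o) (succ ((fun (η : Nat) => η) 4)))
  ~> refl Nat (succ ((fun (o : Nat) => o) 4))
  ~> refl Nat 5
type:
  Eq Nat 5 5


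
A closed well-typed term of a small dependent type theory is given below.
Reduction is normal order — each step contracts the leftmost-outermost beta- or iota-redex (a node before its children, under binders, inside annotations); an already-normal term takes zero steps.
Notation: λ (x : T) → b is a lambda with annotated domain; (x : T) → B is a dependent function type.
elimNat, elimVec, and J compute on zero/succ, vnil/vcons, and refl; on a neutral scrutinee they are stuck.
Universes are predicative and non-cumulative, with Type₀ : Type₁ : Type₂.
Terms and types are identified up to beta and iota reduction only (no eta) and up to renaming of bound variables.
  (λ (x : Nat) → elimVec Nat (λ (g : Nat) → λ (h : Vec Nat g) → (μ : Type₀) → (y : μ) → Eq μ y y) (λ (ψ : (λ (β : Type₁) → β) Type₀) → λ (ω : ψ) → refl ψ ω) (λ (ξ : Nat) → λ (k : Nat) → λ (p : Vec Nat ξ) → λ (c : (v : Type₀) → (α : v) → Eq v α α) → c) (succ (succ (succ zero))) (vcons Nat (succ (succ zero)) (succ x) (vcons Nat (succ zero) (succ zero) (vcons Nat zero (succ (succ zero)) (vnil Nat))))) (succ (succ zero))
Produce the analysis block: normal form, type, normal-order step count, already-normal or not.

normal form:
  λ (x : Type₀) → λ (g : x) → refl x g
inferred type:
  (x : Type₀) → (g : x) → Eq x g g
reduction steps (normal order): 18
term was already normal: no
first contracted redex: a beta-redex


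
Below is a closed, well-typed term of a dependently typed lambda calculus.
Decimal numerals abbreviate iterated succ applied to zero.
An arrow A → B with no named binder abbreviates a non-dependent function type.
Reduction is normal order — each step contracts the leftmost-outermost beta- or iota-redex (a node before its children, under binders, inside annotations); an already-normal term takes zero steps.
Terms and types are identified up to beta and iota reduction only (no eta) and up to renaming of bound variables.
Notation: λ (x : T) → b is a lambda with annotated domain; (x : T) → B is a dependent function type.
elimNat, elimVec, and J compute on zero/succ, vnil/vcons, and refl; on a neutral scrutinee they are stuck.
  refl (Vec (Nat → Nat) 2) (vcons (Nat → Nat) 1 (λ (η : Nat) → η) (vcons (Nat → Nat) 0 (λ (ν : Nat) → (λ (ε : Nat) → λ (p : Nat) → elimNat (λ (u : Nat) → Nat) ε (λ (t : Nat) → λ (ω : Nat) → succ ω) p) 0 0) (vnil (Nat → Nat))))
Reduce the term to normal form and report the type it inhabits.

resulting normal form:
  refl (Vec (Nat → Nat) 2) (vcons (Nat → Nat) 1 (λ (η : Nat) → η) (vcons (Nat → Nat) 0 (λ (ν : Nat) → 0) (vnil (Nat → Nat))))
type:
  Eq (Vec (Nat → Nat) 2) (vcons (Nat → Nat) 1 (λ (η : Nat) → η) (vcons (Nat → Nat) 0 (λ (ν : Nat) → 0) (vnil (Nat → Nat)))) (vcons (Nat → Nat) 1 (λ (ε : Nat) → ε) (vcons (Nat → Nat) 0 (λ (p : Nat) → 0) (vnil (Nat → Nat))))


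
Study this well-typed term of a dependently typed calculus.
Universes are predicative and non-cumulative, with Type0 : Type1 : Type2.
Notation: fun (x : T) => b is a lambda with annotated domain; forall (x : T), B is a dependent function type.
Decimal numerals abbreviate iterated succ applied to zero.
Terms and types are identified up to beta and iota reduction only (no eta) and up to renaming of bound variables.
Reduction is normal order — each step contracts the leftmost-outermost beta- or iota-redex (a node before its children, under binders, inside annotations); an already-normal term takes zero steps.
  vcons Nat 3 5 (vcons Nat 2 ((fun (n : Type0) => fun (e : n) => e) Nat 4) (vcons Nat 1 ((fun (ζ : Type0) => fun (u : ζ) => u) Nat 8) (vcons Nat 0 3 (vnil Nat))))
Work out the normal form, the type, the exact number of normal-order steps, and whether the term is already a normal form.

reduced normal form:
  vcons Nat 3 5 (vcons Nat 2 4 (vcons Nat 1 8 (vcons Nat 0 3 (vnil Nat))))
the term's type:
  Vec Nat 4
steps to reach normal form (normal order): 4
already normal: no
first contracted redex: a beta-redex


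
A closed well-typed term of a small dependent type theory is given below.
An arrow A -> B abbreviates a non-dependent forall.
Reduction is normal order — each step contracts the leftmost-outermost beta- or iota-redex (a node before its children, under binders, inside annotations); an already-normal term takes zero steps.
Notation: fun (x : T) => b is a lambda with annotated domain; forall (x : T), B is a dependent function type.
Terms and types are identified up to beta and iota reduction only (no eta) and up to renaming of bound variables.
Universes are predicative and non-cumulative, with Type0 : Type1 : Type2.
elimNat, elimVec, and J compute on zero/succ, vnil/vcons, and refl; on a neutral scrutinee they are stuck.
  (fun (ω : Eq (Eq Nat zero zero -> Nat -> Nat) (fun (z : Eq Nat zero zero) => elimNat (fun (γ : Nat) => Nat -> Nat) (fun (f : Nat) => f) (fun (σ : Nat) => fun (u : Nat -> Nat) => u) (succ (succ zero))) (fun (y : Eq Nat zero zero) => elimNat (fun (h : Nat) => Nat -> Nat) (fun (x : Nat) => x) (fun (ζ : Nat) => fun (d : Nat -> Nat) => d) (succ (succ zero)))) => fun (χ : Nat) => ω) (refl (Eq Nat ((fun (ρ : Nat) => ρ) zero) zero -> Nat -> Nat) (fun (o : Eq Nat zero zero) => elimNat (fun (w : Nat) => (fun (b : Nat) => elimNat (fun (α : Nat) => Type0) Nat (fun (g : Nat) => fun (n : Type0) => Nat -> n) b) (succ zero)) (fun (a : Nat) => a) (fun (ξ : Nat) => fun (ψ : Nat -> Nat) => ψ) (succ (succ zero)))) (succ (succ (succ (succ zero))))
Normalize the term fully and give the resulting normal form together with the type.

resulting normal form:
  refl (Eq Nat zero zero -> Nat -> Nat) (fun (ω : Eq Nat zero zero) => fun (z : Nat) => z)
the term's type:
  Eq (Eq Nat zero zero -> Nat -> Nat) (fun (ω : Eq Nat zero zero) => fun (z : Nat) => z) (fun (γ : Eq Nat zero zero) => fun (f : Nat) => f)
observation: 10 normal-order steps normalize the term, beginning with a beta-redex.


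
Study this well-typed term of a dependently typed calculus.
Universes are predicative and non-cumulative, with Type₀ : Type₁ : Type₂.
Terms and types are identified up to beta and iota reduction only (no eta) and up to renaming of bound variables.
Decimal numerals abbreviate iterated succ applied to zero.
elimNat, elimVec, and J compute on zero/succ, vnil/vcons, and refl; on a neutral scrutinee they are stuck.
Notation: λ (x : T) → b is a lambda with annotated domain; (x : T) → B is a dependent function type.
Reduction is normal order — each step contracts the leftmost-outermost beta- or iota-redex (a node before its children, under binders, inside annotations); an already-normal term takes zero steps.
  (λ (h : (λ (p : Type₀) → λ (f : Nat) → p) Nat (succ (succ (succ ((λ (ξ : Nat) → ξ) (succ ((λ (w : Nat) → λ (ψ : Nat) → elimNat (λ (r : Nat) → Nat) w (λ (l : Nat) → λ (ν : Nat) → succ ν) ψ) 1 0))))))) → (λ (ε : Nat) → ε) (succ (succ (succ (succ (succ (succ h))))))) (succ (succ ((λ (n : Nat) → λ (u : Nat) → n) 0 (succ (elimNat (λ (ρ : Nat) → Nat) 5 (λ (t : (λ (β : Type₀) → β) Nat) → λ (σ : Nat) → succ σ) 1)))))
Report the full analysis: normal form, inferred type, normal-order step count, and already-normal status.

reduced normal form:
  8
type:
  Nat
normal-order step count: 4
already normal: no
first contracted redex: a beta-redex


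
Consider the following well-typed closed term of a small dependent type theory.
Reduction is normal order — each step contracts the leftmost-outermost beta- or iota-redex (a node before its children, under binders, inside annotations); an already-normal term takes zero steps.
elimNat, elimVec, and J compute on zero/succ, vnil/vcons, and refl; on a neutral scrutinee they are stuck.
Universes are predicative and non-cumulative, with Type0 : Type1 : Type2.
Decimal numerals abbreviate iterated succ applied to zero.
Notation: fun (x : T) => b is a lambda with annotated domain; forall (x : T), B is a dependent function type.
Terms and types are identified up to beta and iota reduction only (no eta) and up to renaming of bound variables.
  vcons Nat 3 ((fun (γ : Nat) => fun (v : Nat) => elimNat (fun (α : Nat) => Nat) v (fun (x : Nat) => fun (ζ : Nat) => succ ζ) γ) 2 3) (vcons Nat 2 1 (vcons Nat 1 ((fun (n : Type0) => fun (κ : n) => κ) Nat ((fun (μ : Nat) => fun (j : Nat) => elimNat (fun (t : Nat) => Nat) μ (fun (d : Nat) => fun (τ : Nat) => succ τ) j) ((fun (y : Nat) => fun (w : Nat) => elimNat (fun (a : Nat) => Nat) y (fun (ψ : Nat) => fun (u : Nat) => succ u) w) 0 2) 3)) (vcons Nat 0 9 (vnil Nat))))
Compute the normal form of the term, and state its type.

resulting normal form:
  vcons Nat 3 5 (vcons Nat 2 1 (vcons Nat 1 5 (vcons Nat 0 9 (vnil Nat))))
type:
  Vec Nat 4


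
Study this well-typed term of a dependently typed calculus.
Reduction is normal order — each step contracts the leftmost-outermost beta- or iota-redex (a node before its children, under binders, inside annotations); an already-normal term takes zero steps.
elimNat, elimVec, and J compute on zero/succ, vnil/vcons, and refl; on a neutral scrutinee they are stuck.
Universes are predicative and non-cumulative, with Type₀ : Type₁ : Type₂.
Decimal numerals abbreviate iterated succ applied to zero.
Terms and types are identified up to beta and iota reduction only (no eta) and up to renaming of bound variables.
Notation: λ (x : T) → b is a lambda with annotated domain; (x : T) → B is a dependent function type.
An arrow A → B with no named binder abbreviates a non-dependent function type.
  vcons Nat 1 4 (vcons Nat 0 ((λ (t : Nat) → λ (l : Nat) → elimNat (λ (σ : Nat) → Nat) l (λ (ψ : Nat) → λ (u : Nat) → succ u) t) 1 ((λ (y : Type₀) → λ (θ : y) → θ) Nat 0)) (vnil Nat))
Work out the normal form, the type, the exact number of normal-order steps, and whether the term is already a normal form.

resulting normal form:
  vcons Nat 1 4 (vcons Nat 0 1 (vnil Nat))
type:
  Vec Nat 2
normal-order step count: 8
already normal: no
first redex: a beta-redex


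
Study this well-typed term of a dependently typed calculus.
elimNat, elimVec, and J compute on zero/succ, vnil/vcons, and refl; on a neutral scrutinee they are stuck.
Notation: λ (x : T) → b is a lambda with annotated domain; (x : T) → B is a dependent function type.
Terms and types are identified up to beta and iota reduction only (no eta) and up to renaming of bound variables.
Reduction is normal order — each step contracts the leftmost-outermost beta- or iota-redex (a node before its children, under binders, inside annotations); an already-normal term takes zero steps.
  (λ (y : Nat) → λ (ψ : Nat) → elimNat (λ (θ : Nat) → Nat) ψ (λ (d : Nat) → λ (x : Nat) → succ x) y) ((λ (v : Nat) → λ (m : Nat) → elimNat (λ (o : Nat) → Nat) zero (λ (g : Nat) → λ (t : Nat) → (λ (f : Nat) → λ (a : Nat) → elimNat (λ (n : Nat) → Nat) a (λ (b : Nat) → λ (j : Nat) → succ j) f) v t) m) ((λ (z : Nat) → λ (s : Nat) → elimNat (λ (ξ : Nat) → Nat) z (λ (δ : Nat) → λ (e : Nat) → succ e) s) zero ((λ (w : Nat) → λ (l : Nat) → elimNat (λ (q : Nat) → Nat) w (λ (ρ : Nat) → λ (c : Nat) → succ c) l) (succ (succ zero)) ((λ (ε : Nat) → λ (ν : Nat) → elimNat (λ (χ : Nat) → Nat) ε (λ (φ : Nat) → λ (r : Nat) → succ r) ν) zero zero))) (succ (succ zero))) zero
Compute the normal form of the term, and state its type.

normal form:
  succ (succ (succ (succ zero)))
type:
  Nat


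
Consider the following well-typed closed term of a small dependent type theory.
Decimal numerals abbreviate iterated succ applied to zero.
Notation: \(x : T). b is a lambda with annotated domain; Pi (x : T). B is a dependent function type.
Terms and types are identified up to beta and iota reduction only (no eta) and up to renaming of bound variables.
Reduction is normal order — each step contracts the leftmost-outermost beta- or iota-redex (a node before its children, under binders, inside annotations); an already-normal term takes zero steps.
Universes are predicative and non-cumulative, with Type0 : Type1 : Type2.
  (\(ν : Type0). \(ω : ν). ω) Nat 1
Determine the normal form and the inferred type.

resulting normal form:
  1
type:
  Nat


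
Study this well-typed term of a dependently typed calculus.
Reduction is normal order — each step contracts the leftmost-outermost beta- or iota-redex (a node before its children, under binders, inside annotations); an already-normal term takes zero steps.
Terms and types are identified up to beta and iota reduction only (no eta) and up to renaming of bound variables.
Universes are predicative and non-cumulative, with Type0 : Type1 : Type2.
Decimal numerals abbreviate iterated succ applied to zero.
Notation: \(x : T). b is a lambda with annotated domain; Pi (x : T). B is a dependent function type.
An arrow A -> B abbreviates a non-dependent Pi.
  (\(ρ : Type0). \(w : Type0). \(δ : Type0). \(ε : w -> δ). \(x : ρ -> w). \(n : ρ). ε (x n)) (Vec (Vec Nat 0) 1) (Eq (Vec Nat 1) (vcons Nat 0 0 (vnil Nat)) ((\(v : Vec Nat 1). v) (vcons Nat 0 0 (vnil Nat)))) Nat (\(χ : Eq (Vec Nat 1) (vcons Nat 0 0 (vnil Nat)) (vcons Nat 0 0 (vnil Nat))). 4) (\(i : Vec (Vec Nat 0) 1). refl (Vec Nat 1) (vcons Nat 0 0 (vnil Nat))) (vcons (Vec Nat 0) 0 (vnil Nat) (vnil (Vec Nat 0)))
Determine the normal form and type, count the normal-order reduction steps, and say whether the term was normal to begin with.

reduced normal form:
  4
inferred type:
  Nat
reduction steps (normal order): 7
term was already normal: no
first contracted redex: a beta-redex


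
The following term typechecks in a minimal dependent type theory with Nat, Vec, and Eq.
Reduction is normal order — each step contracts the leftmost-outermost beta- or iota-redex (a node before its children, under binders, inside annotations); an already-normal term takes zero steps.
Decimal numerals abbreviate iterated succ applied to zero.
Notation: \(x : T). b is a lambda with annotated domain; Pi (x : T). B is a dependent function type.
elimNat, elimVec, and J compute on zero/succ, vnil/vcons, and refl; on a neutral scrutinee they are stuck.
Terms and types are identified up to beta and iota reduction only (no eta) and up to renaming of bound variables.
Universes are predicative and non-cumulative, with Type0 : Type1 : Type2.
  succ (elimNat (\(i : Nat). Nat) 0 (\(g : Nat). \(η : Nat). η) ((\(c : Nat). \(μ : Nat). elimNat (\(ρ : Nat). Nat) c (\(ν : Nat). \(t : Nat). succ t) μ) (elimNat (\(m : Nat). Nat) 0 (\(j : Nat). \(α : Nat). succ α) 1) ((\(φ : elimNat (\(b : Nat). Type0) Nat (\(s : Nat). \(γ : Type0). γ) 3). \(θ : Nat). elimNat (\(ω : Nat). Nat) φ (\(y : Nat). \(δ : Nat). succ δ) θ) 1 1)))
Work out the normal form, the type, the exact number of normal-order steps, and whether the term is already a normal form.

reduced normal form:
  1
the term's type:
  Nat
steps to reach normal form (normal order): 29
started in normal form: no
first contracted redex: a beta-redex


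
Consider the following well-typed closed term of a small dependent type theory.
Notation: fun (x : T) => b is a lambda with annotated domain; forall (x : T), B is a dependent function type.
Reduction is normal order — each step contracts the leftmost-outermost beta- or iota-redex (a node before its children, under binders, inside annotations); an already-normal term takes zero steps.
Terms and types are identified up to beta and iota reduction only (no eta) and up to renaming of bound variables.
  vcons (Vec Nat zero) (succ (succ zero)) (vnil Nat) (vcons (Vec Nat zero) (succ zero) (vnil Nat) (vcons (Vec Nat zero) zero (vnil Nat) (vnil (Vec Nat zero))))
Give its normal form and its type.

normal form:
  vcons (Vec Nat zero) (succ (succ zero)) (vnil Nat) (vcons (Vec Nat zero) (succ zero) (vnil Nat) (vcons (Vec Nat zero) zero (vnil Nat) (vnil (Vec Nat zero))))
inferred type:
  Vec (Vec Nat zero) (succ (succ (succ zero)))
observation: no redex remains anywhere in the term; it is its own normal form.


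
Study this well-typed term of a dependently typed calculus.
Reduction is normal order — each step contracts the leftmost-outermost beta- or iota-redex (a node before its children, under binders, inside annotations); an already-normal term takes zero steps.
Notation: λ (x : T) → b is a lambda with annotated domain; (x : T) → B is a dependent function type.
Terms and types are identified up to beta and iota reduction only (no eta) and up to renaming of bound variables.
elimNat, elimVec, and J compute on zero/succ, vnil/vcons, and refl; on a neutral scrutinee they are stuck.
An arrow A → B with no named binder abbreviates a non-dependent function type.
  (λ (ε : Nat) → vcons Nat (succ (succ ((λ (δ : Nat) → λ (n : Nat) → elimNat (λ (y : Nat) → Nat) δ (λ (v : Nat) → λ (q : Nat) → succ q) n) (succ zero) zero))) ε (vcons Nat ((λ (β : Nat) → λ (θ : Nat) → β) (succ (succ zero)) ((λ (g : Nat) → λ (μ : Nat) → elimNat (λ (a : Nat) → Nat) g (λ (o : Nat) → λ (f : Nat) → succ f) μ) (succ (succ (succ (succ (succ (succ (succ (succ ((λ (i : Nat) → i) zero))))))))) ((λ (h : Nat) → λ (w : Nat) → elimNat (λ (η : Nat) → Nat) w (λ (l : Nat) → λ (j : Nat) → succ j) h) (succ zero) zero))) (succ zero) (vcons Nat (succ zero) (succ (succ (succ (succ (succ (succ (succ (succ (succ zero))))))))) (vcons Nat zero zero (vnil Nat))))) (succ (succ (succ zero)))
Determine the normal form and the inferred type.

normal form:
  vcons Nat (succ (succ (succ zero))) (succ (succ (succ zero))) (vcons Nat (succ (succ zero)) (succ zero) (vcons Nat (succ zero) (succ (succ (succ (succ (succ (succ (succ (succ (succ zero))))))))) (vcons Nat zero zero (vnil Nat))))
the term's type:
  Vec Nat (succ (succ (succ (succ zero))))
observation: 6 normal-order steps separate the term from its normal form.


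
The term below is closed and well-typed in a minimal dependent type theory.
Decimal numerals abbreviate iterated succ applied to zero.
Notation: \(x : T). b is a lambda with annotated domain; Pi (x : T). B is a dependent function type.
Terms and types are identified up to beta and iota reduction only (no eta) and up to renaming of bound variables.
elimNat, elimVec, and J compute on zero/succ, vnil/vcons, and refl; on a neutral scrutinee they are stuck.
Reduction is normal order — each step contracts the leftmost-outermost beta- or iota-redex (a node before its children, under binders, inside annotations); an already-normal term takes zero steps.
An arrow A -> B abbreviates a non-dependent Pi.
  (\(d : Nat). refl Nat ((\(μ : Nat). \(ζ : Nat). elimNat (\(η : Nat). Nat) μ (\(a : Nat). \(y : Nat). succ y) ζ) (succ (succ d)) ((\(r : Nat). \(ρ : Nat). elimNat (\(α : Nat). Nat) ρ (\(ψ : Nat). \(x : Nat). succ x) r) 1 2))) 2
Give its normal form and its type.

reduced normal form:
  refl Nat 7
the term's type:
  Eq Nat 7 7
observation: 19 normal-order steps separate the term from its normal form.


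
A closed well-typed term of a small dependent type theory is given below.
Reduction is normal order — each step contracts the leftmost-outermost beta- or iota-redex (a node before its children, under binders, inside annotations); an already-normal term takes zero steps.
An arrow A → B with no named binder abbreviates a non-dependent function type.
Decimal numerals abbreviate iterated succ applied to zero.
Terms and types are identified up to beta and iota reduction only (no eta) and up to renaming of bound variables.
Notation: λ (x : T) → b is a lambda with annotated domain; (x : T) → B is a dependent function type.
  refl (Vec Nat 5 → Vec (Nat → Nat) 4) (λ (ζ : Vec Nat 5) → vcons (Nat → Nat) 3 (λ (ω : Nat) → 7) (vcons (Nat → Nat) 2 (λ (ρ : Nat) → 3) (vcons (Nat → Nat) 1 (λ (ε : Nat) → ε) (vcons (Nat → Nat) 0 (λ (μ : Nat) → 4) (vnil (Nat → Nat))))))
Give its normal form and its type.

reduced normal form:
  refl (Vec Nat 5 → Vec (Nat → Nat) 4) (λ (ζ : Vec Nat 5) → vcons (Nat → Nat) 3 (λ (ω : Nat) → 7) (vcons (Nat → Nat) 2 (λ (ρ : Nat) → 3) (vcons (Nat → Nat) 1 (λ (ε : Nat) → ε) (vcons (Nat → Nat) 0 (λ (μ : Nat) → 4) (vnil (Nat → Nat))))))
the term's type:
  Eq (Vec Nat 5 → Vec (Nat → Nat) 4) (λ (ζ : Vec Nat 5) → vcons (Nat → Nat) 3 (λ (ω : Nat) → 7) (vcons (Nat → Nat) 2 (λ (ρ : Nat) → 3) (vcons (Nat → Nat) 1 (λ (ε : Nat) → ε) (vcons (Nat → Nat) 0 (λ (μ : Nat) → 4) (vnil (Nat → Nat)))))) (λ (κ : Vec Nat 5) → vcons (Nat → Nat) 3 (λ (θ : Nat) → 7) (vcons (Nat → Nat) 2 (λ (s : Nat) → 3) (vcons (Nat → Nat) 1 (λ (d : Nat) → d) (vcons (Nat → Nat) 0 (λ (k : Nat) → 4) (vnil (Nat → Nat))))))


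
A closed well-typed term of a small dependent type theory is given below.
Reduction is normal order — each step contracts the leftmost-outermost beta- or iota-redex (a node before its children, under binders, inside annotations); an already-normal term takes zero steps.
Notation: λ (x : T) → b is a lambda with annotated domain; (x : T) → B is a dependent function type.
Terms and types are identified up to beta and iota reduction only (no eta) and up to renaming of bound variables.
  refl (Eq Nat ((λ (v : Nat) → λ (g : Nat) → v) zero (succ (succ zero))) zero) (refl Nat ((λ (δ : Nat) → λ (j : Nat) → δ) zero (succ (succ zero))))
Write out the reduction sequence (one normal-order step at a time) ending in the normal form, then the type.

reduction (normal order):
  refl (Eq Nat ((λ (v : Nat) → λ (g : Nat) → v) zero (succ (succ zero))) zero) (refl Nat ((λ (δ : Nat) → λ (j : Nat) → δ) zero (succ (succ zero))))
  ~> refl (Eq Nat ((λ (v : Nat) → zero) (succ (succ zero))) zero) (refl Nat ((λ (g : Nat) → λ (δ : Nat) → g) zero (succ (succ zero))))
  ~> refl (Eq Nat zero zero) (refl Nat ((λ (v : Nat) → λ (g : Nat) → v) zero (succ (succ zero))))
  ~> refl (Eq Nat zero zero) (refl Nat ((λ (v : Nat) → zero) (succ (succ zero))))
  ~> refl (Eq Nat zero zero) (refl Nat zero)
type:
  Eq (Eq Nat zero zero) (refl Nat zero) (refl Nat zero)


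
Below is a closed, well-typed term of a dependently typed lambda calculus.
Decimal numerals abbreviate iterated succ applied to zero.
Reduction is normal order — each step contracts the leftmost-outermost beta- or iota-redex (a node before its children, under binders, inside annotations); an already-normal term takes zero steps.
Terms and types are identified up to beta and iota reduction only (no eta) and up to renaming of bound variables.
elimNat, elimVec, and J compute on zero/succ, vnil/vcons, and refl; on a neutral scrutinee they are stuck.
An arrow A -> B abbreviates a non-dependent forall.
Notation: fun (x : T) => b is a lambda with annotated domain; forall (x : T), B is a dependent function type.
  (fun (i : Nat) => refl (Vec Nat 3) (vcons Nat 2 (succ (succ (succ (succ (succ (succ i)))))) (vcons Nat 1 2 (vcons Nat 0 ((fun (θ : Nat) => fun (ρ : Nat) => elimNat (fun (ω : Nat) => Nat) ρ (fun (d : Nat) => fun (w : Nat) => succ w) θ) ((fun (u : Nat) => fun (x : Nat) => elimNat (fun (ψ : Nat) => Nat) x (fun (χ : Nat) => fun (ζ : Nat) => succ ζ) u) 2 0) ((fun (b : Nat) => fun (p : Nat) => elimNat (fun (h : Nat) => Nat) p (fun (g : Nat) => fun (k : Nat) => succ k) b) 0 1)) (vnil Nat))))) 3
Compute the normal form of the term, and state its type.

normal form:
  refl (Vec Nat 3) (vcons Nat 2 9 (vcons Nat 1 2 (vcons Nat 0 3 (vnil Nat))))
inferred type:
  Eq (Vec Nat 3) (vcons Nat 2 9 (vcons Nat 1 2 (vcons Nat 0 3 (vnil Nat)))) (vcons Nat 2 9 (vcons Nat 1 2 (vcons Nat 0 3 (vnil Nat))))
observation: normalization takes exactly 22 steps under the normal-order strategy.


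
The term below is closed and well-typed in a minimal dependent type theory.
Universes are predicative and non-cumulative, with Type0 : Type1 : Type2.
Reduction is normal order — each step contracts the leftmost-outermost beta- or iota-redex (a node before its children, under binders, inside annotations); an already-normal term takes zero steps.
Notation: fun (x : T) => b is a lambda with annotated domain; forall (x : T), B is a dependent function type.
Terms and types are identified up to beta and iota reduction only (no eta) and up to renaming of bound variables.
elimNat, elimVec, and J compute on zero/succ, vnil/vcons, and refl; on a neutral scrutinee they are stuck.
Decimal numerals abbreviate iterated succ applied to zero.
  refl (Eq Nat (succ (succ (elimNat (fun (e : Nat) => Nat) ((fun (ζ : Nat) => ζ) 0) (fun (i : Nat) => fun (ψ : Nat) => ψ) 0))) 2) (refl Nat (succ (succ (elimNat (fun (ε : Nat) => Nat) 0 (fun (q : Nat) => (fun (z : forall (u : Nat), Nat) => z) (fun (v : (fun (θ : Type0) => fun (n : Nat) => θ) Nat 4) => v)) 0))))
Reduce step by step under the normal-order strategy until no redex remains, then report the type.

normal-order reduction sequence:
  refl (Eq Nat (succ (succ (elimNat (fun (e : Nat) => Nat) ((fun (ζ : Nat) => ζ) 0) (fun (i : Nat) => fun (ψ : Nat) => ψ) 0))) 2) (refl Nat (succ (succ (elimNat (fun (ε : Nat) => Nat) 0 (fun (q : Nat) => (fun (z : forall (u : Nat), Nat) => z) (fun (v : (fun (θ : Type0) => fun (n : Nat) => θ) Nat 4) => v)) 0))))
  ~> refl (Eq Nat (succ (succ ((fun (e : Nat) => e) 0))) 2) (refl Nat (succ (succ (elimNat (fun (ζ : Nat) => Nat) 0 (fun (i : Nat) => (fun (ψ : forall (ε : Nat), Nat) => ψ) (fun (q : (fun (z : Type0) => fun (u : Nat) => z) Nat 4) => q)) 0))))
  ~> refl (Eq Nat 2 2) (refl Nat (succ (succ (elimNat (fun (e : Nat) => Nat) 0 (fun (ζ : Nat) => (fun (i : forall (ψ : Nat), Nat) => i) (fun (ε : (fun (q : Type0) => fun (z : Nat) => q) Nat 4) => ε)) 0))))
  ~> refl (Eq Nat 2 2) (refl Nat 2)
type:
  Eq (Eq Nat 2 2) (refl Nat 2) (refl Nat 2)


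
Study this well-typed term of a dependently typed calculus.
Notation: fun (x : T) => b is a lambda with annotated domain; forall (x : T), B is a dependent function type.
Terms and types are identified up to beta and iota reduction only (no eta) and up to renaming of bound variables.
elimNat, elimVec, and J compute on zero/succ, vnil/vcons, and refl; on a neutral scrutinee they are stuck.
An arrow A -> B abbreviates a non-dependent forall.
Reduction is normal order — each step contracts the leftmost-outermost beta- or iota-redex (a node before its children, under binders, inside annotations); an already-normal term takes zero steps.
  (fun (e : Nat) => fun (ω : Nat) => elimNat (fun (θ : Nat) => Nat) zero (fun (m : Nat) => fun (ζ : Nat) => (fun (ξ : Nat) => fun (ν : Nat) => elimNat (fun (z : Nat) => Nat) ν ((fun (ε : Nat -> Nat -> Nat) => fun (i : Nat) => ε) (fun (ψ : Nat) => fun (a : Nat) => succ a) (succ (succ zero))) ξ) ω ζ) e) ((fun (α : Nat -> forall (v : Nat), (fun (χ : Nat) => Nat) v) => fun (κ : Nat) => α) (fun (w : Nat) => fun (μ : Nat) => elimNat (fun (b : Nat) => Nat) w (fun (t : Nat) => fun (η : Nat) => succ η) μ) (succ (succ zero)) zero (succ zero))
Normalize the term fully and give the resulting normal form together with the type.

reduced normal form:
  fun (e : Nat) => elimNat (fun (ω : Nat) => Nat) zero (fun (θ : Nat) => fun (m : Nat) => succ m) e
type:
  Nat -> Nat
observation: reduction starts at a beta-redex, and 17 normal-order steps reach the normal form.


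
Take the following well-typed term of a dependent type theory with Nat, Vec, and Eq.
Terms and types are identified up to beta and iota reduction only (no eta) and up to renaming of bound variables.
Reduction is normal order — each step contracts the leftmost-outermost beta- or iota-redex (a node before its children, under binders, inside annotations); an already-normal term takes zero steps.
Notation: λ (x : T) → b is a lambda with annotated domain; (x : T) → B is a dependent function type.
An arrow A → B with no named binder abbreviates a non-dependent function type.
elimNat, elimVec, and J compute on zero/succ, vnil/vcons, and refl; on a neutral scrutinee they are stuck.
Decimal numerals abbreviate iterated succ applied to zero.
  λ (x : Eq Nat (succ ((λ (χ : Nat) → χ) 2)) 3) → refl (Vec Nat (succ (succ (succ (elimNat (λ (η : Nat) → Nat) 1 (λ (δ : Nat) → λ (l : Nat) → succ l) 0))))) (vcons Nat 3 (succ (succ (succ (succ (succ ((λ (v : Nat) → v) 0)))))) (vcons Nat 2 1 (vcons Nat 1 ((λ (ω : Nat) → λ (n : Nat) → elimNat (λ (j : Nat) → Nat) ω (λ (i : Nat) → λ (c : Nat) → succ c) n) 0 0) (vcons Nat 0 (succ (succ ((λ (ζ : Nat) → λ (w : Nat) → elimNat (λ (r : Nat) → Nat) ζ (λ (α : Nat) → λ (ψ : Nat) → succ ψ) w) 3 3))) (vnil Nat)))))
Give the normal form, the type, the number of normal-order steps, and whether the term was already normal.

reduced normal form:
  λ (x : Eq Nat 3 3) → refl (Vec Nat 4) (vcons Nat 3 5 (vcons Nat 2 1 (vcons Nat 1 0 (vcons Nat 0 8 (vnil Nat)))))
type:
  Eq Nat 3 3 → Eq (Vec Nat 4) (vcons Nat 3 5 (vcons Nat 2 1 (vcons Nat 1 0 (vcons Nat 0 8 (vnil Nat))))) (vcons Nat 3 5 (vcons Nat 2 1 (vcons Nat 1 0 (vcons Nat 0 8 (vnil Nat)))))
normal-order step count: 18
started in normal form: no
first redex: a beta-redex


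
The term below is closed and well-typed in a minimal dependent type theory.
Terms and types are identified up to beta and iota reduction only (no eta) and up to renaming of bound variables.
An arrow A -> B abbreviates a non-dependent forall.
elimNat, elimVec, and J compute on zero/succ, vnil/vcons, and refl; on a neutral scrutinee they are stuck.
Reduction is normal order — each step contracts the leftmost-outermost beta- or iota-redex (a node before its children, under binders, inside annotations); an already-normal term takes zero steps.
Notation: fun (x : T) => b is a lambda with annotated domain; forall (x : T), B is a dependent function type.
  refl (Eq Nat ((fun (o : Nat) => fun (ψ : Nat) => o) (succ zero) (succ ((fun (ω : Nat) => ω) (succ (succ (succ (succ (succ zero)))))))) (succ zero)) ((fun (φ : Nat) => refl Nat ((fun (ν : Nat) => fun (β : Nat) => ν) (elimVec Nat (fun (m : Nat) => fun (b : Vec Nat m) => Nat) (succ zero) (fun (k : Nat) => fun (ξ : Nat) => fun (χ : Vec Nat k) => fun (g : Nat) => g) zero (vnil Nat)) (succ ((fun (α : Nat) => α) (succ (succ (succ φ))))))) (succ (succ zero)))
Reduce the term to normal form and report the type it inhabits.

normal form:
  refl (Eq Nat (succ zero) (succ zero)) (refl Nat (succ zero))
type:
  Eq (Eq Nat (succ zero) (succ zero)) (refl Nat (succ zero)) (refl Nat (succ zero))


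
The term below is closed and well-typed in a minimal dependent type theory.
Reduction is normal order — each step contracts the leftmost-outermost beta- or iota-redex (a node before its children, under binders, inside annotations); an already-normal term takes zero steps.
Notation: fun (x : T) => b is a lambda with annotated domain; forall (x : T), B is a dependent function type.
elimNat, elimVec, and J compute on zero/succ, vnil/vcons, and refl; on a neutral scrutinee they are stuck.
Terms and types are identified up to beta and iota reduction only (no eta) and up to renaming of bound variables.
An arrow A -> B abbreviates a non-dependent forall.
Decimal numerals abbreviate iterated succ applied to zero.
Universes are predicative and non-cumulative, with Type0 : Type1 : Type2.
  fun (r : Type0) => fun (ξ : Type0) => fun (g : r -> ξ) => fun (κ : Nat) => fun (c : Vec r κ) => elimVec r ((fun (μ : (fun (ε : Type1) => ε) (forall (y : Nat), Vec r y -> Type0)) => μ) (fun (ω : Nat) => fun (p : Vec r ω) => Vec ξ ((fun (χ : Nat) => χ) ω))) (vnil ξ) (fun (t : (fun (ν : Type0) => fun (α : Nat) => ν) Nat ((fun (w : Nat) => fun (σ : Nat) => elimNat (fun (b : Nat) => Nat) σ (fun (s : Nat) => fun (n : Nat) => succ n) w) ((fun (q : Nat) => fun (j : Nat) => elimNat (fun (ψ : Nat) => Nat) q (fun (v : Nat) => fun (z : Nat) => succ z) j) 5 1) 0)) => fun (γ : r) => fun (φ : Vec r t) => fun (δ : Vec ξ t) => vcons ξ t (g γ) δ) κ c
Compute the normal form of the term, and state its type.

resulting normal form:
  fun (r : Type0) => fun (ξ : Type0) => fun (g : r -> ξ) => fun (κ : Nat) => fun (c : Vec r κ) => elimVec r (fun (μ : Nat) => fun (ε : Vec r μ) => Vec ξ μ) (vnil ξ) (fun (y : Nat) => fun (ω : r) => fun (p : Vec r y) => fun (χ : Vec ξ y) => vcons ξ y (g ω) χ) κ c
type:
  forall (r : Type0), forall (ξ : Type0), (r -> ξ) -> forall (g : Nat), Vec r g -> Vec ξ g
observation: 4 normal-order steps separate the term from its normal form.


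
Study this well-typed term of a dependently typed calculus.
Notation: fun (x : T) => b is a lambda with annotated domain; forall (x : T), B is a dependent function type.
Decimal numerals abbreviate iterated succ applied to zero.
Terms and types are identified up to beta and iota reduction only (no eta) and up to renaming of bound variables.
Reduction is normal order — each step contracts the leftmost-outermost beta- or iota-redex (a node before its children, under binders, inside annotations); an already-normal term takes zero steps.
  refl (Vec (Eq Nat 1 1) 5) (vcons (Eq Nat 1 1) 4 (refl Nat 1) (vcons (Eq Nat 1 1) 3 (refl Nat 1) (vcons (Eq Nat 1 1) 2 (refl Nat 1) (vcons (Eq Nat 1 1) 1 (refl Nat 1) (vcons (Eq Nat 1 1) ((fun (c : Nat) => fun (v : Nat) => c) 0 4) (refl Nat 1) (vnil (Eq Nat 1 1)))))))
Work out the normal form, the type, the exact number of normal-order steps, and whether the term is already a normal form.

reduced normal form:
  refl (Vec (Eq Nat 1 1) 5) (vcons (Eq Nat 1 1) 4 (refl Nat 1) (vcons (Eq Nat 1 1) 3 (refl Nat 1) (vcons (Eq Nat 1 1) 2 (refl Nat 1) (vcons (Eq Nat 1 1) 1 (refl Nat 1) (vcons (Eq Nat 1 1) 0 (refl Nat 1) (vnil (Eq Nat 1 1)))))))
the term's type:
  Eq (Vec (Eq Nat 1 1) 5) (vcons (Eq Nat 1 1) 4 (refl Nat 1) (vcons (Eq Nat 1 1) 3 (refl Nat 1) (vcons (Eq Nat 1 1) 2 (refl Nat 1) (vcons (Eq Nat 1 1) 1 (refl Nat 1) (vcons (Eq Nat 1 1) 0 (refl Nat 1) (vnil (Eq Nat 1 1))))))) (vcons (Eq Nat 1 1) 4 (refl Nat 1) (vcons (Eq Nat 1 1) 3 (refl Nat 1) (vcons (Eq Nat 1 1) 2 (refl Nat 1) (vcons (Eq Nat 1 1) 1 (refl Nat 1) (vcons (Eq Nat 1 1) 0 (refl Nat 1) (vnil (Eq Nat 1 1)))))))
reduction steps (normal order): 2
term was already normal: no
first contracted redex: a beta-redex


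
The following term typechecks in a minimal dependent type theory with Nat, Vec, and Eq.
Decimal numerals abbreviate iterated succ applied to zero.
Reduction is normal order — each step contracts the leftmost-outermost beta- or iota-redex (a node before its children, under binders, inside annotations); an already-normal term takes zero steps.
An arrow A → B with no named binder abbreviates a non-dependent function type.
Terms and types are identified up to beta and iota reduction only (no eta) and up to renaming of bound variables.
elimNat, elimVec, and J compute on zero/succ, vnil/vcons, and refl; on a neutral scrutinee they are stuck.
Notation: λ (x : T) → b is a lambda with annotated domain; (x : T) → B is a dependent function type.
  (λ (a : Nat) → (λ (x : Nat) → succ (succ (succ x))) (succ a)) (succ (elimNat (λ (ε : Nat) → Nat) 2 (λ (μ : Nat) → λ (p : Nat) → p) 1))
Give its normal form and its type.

reduced normal form:
  7
the term's type:
  Nat
observation: 6 normal-order steps normalize the term, beginning with a beta-redex.


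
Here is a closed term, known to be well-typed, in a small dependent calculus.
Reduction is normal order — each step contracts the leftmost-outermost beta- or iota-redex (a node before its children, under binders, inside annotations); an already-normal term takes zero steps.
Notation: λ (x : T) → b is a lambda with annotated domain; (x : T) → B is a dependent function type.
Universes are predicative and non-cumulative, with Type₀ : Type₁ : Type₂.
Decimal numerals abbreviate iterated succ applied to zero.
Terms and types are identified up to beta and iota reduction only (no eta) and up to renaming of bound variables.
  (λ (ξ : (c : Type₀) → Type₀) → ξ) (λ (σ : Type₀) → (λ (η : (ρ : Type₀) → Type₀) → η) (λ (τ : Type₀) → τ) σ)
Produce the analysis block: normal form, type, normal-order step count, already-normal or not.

resulting normal form:
  λ (ξ : Type₀) → ξ
the term's type:
  (ξ : Type₀) → Type₀
reduction steps (normal order): 3
already normal: no
first redex: a beta-redex


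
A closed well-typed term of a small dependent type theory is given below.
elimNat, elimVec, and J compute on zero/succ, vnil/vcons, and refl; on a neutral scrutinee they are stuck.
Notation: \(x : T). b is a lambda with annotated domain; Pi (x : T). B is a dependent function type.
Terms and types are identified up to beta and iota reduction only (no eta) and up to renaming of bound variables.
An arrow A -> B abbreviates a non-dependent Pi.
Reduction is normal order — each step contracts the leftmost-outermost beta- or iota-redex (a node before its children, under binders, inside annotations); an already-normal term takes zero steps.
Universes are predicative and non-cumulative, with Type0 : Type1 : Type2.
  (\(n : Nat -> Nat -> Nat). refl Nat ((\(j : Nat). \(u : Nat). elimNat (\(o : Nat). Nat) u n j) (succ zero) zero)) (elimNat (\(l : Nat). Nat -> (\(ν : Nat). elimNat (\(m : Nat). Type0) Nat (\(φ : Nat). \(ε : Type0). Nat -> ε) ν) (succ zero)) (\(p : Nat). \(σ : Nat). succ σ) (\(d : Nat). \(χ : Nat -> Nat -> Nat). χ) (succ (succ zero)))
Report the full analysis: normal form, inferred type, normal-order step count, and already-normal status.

resulting normal form:
  refl Nat (succ zero)
inferred type:
  Eq Nat (succ zero) (succ zero)
steps to reach normal form (normal order): 14
term was already normal: no
first contracted redex: a beta-redex


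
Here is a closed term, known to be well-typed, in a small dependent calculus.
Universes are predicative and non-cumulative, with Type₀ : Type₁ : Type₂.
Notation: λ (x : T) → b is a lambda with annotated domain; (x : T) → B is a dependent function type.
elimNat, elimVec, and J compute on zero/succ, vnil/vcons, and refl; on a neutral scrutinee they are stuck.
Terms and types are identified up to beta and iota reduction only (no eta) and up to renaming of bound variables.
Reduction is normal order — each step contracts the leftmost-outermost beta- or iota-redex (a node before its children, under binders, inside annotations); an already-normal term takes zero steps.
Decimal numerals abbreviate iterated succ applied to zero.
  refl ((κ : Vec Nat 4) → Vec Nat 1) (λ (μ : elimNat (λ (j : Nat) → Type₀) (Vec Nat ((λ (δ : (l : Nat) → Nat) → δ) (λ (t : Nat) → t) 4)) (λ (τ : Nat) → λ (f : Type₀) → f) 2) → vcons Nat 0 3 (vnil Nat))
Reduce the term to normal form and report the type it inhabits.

normal form:
  refl ((κ : Vec Nat 4) → Vec Nat 1) (λ (μ : Vec Nat 4) → vcons Nat 0 3 (vnil Nat))
type:
  Eq ((κ : Vec Nat 4) → Vec Nat 1) (λ (μ : Vec Nat 4) → vcons Nat 0 3 (vnil Nat)) (λ (j : Vec Nat 4) → vcons Nat 0 3 (vnil Nat))


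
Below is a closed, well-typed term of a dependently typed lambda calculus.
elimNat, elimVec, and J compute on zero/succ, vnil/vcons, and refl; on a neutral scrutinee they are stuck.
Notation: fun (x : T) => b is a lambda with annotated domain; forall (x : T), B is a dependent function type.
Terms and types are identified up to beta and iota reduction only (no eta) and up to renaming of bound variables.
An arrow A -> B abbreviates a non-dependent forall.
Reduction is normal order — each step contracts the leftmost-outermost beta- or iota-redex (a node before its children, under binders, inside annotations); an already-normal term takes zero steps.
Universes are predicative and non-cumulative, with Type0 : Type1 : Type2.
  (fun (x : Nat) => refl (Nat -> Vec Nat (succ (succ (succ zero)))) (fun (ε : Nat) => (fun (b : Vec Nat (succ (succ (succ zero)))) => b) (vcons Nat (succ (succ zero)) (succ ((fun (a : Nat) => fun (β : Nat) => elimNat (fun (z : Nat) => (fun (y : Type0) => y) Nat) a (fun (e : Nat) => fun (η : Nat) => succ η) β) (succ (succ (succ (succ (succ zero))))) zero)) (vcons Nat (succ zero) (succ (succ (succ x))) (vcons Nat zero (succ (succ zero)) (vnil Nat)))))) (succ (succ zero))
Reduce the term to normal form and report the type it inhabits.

reduced normal form:
  refl (Nat -> Vec Nat (succ (succ (succ zero)))) (fun (x : Nat) => vcons Nat (succ (succ zero)) (succ (succ (succ (succ (succ (succ zero)))))) (vcons Nat (succ zero) (succ (succ (succ (succ (succ zero))))) (vcons Nat zero (succ (succ zero)) (vnil Nat))))
the term's type:
  Eq (Nat -> Vec Nat (succ (succ (succ zero)))) (fun (x : Nat) => vcons Nat (succ (succ zero)) (succ (succ (succ (succ (succ (succ zero)))))) (vcons Nat (succ zero) (succ (succ (succ (succ (succ zero))))) (vcons Nat zero (succ (succ zero)) (vnil Nat)))) (fun (ε : Nat) => vcons Nat (succ (succ zero)) (succ (succ (succ (succ (succ (succ zero)))))) (vcons Nat (succ zero) (succ (succ (succ (succ (succ zero))))) (vcons Nat zero (succ (succ zero)) (vnil Nat))))
observation: contracting a beta-redex first, the term normalizes in 5 steps.
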